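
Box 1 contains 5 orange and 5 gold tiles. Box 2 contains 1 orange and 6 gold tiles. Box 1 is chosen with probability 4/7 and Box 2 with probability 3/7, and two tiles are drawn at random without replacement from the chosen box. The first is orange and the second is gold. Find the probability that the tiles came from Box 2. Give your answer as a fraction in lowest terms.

27/97

P(E | Box 1) = 5/18; P(E | Box 2) = 1/7.
P(E) = 4/7·5/18 + 3/7·1/7 = 97/441.
By Bayes' rule, P(Box 2 | E) = 3/49 / 97/441 = 27/97 ≈ 0.2784.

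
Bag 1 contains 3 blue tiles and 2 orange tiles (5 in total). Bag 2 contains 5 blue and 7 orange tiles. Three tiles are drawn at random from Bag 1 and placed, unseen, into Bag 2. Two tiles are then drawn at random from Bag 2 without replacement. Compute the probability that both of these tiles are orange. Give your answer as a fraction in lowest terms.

99/350

Condition on how many of the transferred tiles are orange (from Bag 1: 2 orange of 5; then Bag 2 has 15 total).
  0 orange: C(2,0)C(3,3)/C(5,3) = 1/10; then P = C(7,2)/C(15,2) = 1/5
  1 orange: C(2,1)C(3,2)/C(5,3) = 3/5; then P = C(8,2)/C(15,2) = 4/15
  2 orange: C(2,2)C(3,1)/C(5,3) = 3/10; then P = C(9,2)/C(15,2) = 12/35
P(both orange) = 99/350 ≈ 0.2829.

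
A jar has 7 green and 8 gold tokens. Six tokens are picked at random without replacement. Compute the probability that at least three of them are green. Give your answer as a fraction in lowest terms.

Sum the hypergeometric tail for j = 3,…,6 green tokens.
Favorable = C(7,3)·C(8,3) + C(7,4)·C(8,2) + C(7,5)·C(8,1) + C(7,6)·C(8,0) = 3115; total = C(15,6) = 5005.
P = 3115/5005 = 89/143 ≈ 0.6224.

89/143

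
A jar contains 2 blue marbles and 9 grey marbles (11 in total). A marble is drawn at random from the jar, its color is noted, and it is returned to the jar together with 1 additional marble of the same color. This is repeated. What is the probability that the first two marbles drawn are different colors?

Either grey then blue, or blue then grey; after the first draw the total is 12.
P = (9/11)·(2/12) + (2/11)·(9/12) = 3/11 ≈ 0.2727.

3/11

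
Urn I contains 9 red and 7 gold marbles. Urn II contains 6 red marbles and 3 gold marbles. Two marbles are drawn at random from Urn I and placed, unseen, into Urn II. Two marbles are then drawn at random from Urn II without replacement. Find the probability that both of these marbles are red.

Condition on how many of the transferred marbles are red (from Urn I: 9 red of 16; then Urn II has 11 total).
  0 red: C(9,0)C(7,2)/C(16,2) = 7/40; then P = C(6,2)/C(11,2) = 3/11
  1 red: C(9,1)C(7,1)/C(16,2) = 21/40; then P = C(7,2)/C(11,2) = 21/55
  2 red: C(9,2)C(7,0)/C(16,2) = 3/10; then P = C(8,2)/C(11,2) = 28/55
P(both red) = 441/1100 ≈ 0.4009.

441/1100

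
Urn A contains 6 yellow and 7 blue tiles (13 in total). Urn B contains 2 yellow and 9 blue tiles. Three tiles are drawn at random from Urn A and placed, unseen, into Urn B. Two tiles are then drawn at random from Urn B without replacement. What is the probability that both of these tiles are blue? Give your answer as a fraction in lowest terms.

Condition on how many of the transferred tiles are blue (from Urn A: 7 blue of 13; then Urn B has 14 total).
  0 blue: C(7,0)C(6,3)/C(13,3) = 10/143; then P = C(9,2)/C(14,2) = 36/91
  1 blue: C(7,1)C(6,2)/C(13,3) = 105/286; then P = C(10,2)/C(14,2) = 45/91
  2 blue: C(7,2)C(6,1)/C(13,3) = 63/143; then P = C(11,2)/C(14,2) = 55/91
  3 blue: C(7,3)C(6,0)/C(13,3) = 35/286; then P = C(12,2)/C(14,2) = 66/91
P(both blue) = 1335/2366 ≈ 0.5642.

1335/2366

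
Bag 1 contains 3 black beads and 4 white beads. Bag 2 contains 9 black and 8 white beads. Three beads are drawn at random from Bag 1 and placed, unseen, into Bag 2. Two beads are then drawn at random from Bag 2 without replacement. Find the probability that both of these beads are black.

Condition on how many of the transferred beads are black (from Bag 1: 3 black of 7; then Bag 2 has 20 total).
  0 black: C(3,0)C(4,3)/C(7,3) = 4/35; then P = C(9,2)/C(20,2) = 18/95
  1 black: C(3,1)C(4,2)/C(7,3) = 18/35; then P = C(10,2)/C(20,2) = 9/38
  2 black: C(3,2)C(4,1)/C(7,3) = 12/35; then P = C(11,2)/C(20,2) = 11/38
  3 black: C(3,3)C(4,0)/C(7,3) = 1/35; then P = C(12,2)/C(20,2) = 33/95
P(both black) = 24/95 ≈ 0.2526.

24/95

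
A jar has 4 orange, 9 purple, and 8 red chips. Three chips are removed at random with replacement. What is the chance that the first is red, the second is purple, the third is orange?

Multiply the conditional probability of each draw in order, with replacement (the composition resets each draw).
P = (8/21) · (9/21) · (4/21) = 32/1029 ≈ 0.0311.

32/1029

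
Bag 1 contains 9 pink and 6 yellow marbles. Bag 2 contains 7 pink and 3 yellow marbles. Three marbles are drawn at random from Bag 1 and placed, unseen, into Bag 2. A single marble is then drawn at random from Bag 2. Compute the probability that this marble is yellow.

Condition on how many of the transferred marbles are yellow (from Bag 1: 6 yellow of 15; then Bag 2 has 13 total).
  0 yellow: C(6,0)C(9,3)/C(15,3) = 12/65; then P = 3/13
  1 yellow: C(6,1)C(9,2)/C(15,3) = 216/455; then P = 4/13
  2 yellow: C(6,2)C(9,1)/C(15,3) = 27/91; then P = 5/13
  3 yellow: C(6,3)C(9,0)/C(15,3) = 4/91; then P = 6/13
P(yellow from Bag 2) = 21/65 ≈ 0.3231.

21/65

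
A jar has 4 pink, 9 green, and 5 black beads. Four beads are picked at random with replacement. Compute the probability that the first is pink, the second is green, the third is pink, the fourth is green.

1/81

Multiply the conditional probability of each draw in order, with replacement (the composition resets each draw).
P = (4/18) · (9/18) · (4/18) · (9/18) = 1/81 ≈ 0.0123.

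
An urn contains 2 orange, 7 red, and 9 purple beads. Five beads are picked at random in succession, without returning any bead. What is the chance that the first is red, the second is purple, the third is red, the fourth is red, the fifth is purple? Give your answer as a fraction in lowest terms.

1/68

Multiply the conditional probability of each draw in order, without replacement, so each draw removes one from its color and from the total.
P = (7/18) · (9/17) · (6/16) · (5/15) · (8/14) = 1/68 ≈ 0.0147.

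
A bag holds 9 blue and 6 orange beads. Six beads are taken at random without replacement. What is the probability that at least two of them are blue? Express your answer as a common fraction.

90/91

Sum the hypergeometric tail for j = 2,…,6 blue beads.
Favorable = C(9,2)·C(6,4) + C(9,3)·C(6,3) + C(9,4)·C(6,2) + C(9,5)·C(6,1) + C(9,6)·C(6,0) = 4950; total = C(15,6) = 5005.
P = 4950/5005 = 90/91 ≈ 0.9890.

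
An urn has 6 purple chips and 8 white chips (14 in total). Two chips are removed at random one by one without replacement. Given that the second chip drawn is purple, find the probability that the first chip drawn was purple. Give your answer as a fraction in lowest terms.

5/13

P(first=purple and the second chip drawn is purple) = (6/14)·(5/13) = 15/91.
P(the second chip drawn is purple) = Σ over first color = 15/91 + 24/91 = 3/7.
By Bayes, P(first=purple | the second chip drawn is purple) = 15/91 / 3/7 = 5/13 ≈ 0.3846.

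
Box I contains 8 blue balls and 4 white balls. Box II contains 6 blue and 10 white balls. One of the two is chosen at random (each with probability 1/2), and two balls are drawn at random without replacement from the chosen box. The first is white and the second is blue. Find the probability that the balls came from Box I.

32/65

P(E | Box I) = 8/33; P(E | Box II) = 1/4.
P(E) = 1/2·8/33 + 1/2·1/4 = 65/264.
By Bayes' rule, P(Box I | E) = 4/33 / 65/264 = 32/65 ≈ 0.4923.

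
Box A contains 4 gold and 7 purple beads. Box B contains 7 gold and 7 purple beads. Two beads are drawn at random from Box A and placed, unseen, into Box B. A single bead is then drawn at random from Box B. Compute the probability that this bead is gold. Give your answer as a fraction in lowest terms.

85/176

Condition on how many of the transferred beads are gold (from Box A: 4 gold of 11; then Box B has 16 total).
  0 gold: C(4,0)C(7,2)/C(11,2) = 21/55; then P = 7/16
  1 gold: C(4,1)C(7,1)/C(11,2) = 28/55; then P = 8/16
  2 gold: C(4,2)C(7,0)/C(11,2) = 6/55; then P = 9/16
P(gold from Box B) = 85/176 ≈ 0.4830.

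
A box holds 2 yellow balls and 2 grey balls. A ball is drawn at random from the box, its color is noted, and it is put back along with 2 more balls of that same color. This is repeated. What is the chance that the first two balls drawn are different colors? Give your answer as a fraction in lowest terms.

Either yellow then grey, or grey then yellow; after the first draw the total is 6.
P = (2/4)·(2/6) + (2/4)·(2/6) = 1/3 ≈ 0.3333.

1/3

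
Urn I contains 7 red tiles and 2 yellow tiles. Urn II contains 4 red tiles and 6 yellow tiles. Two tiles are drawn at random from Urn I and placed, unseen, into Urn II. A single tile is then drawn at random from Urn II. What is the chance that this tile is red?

25/54

Condition on how many of the transferred tiles are red (from Urn I: 7 red of 9; then Urn II has 12 total).
  0 red: C(7,0)C(2,2)/C(9,2) = 1/36; then P = 4/12
  1 red: C(7,1)C(2,1)/C(9,2) = 7/18; then P = 5/12
  2 red: C(7,2)C(2,0)/C(9,2) = 7/12; then P = 6/12
P(red from Urn II) = 25/54 ≈ 0.4630.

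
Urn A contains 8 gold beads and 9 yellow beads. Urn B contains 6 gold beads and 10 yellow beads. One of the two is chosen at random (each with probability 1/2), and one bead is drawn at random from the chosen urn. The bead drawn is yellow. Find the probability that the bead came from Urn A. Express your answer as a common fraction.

P(yellow | Urn A) = 9/17; P(yellow | Urn B) = 5/8.
P(yellow) = 1/2·9/17 + 1/2·5/8 = 157/272.
By Bayes' rule, P(Urn A | yellow) = 9/34 / 157/272 = 72/157 ≈ 0.4586.

72/157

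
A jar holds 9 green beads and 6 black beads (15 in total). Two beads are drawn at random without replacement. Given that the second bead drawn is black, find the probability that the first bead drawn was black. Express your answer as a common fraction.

P(first=black and the second bead drawn is black) = (6/15)·(5/14) = 1/7.
P(the second bead drawn is black) = Σ over first color = 9/35 + 1/7 = 2/5.
By Bayes, P(first=black | the second bead drawn is black) = 1/7 / 2/5 = 5/14 ≈ 0.3571.

5/14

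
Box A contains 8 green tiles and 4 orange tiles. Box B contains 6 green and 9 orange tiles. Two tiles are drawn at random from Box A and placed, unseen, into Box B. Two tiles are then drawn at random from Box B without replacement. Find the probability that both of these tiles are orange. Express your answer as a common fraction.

463/1496

Condition on how many of the transferred tiles are orange (from Box A: 4 orange of 12; then Box B has 17 total).
  0 orange: C(4,0)C(8,2)/C(12,2) = 14/33; then P = C(9,2)/C(17,2) = 9/34
  1 orange: C(4,1)C(8,1)/C(12,2) = 16/33; then P = C(10,2)/C(17,2) = 45/136
  2 orange: C(4,2)C(8,0)/C(12,2) = 1/11; then P = C(11,2)/C(17,2) = 55/136
P(both orange) = 463/1496 ≈ 0.3095.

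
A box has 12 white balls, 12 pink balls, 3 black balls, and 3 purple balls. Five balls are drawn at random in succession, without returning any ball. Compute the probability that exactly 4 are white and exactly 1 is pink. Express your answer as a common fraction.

110/2639

Unordered draws without replacement: count favorable combinations over C(30,5).
Favorable = C(12,4) · C(12,1) · C(3,0) · C(3,0) = 5940; total = C(30,5) = 142506.
P = 5940/142506 = 110/2639 ≈ 0.0417.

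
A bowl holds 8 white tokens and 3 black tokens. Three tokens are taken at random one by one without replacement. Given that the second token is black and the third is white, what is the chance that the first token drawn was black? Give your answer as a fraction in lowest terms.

2/9

P(first=black and the second token is black and the third is white) = (3/11)·(2/10)·(8/9) = 8/165.
P(E) = Σ over first color = 28/165 + 8/165 = 12/55.
By Bayes, P(first=black | E) = 8/165 / 12/55 = 2/9 ≈ 0.2222.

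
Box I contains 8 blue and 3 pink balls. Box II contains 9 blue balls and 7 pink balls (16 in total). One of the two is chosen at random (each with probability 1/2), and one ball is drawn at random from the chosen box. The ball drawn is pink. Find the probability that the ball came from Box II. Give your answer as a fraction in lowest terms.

77/125

P(pink | Box I) = 3/11; P(pink | Box II) = 7/16.
P(pink) = 1/2·3/11 + 1/2·7/16 = 125/352.
By Bayes' rule, P(Box II | pink) = 7/32 / 125/352 = 77/125 ≈ 0.6160.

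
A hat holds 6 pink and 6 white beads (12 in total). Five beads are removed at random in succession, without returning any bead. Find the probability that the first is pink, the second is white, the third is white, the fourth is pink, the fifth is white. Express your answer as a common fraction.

5/132

Multiply the conditional probability of each draw in order, without replacement, so each draw removes one from its color and from the total.
P = (6/12) · (6/11) · (5/10) · (5/9) · (4/8) = 5/132 ≈ 0.0379.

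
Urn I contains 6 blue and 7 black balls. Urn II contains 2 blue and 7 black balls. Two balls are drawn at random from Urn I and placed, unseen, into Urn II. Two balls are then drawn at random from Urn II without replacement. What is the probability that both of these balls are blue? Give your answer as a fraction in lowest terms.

Condition on how many of the transferred balls are blue (from Urn I: 6 blue of 13; then Urn II has 11 total).
  0 blue: C(6,0)C(7,2)/C(13,2) = 7/26; then P = C(2,2)/C(11,2) = 1/55
  1 blue: C(6,1)C(7,1)/C(13,2) = 7/13; then P = C(3,2)/C(11,2) = 3/55
  2 blue: C(6,2)C(7,0)/C(13,2) = 5/26; then P = C(4,2)/C(11,2) = 6/55
P(both blue) = 79/1430 ≈ 0.0552.

79/1430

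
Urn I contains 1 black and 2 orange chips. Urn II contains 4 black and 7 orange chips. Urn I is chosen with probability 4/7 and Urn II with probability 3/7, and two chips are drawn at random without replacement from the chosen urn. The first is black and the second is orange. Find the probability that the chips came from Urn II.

P(E | Urn I) = 1/3; P(E | Urn II) = 14/55.
P(E) = 4/7·1/3 + 3/7·14/55 = 346/1155.
By Bayes' rule, P(Urn II | E) = 6/55 / 346/1155 = 63/173 ≈ 0.3642.

63/173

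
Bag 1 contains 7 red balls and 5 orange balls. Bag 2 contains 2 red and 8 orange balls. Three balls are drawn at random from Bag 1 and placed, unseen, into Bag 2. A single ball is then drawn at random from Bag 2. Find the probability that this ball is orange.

37/52

Condition on how many of the transferred balls are orange (from Bag 1: 5 orange of 12; then Bag 2 has 13 total).
  0 orange: C(5,0)C(7,3)/C(12,3) = 7/44; then P = 8/13
  1 orange: C(5,1)C(7,2)/C(12,3) = 21/44; then P = 9/13
  2 orange: C(5,2)C(7,1)/C(12,3) = 7/22; then P = 10/13
  3 orange: C(5,3)C(7,0)/C(12,3) = 1/22; then P = 11/13
P(orange from Bag 2) = 37/52 ≈ 0.7115.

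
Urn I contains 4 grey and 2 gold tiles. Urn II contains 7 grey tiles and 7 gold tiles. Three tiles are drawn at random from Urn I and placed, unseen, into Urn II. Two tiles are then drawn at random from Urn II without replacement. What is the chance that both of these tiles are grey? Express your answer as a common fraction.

Condition on how many of the transferred tiles are grey (from Urn I: 4 grey of 6; then Urn II has 17 total).
  1 grey: C(4,1)C(2,2)/C(6,3) = 1/5; then P = C(8,2)/C(17,2) = 7/34
  2 grey: C(4,2)C(2,1)/C(6,3) = 3/5; then P = C(9,2)/C(17,2) = 9/34
  3 grey: C(4,3)C(2,0)/C(6,3) = 1/5; then P = C(10,2)/C(17,2) = 45/136
P(both grey) = 181/680 ≈ 0.2662.

181/680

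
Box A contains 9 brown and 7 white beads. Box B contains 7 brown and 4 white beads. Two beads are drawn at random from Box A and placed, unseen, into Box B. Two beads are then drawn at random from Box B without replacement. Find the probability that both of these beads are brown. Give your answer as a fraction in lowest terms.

389/1040

Condition on how many of the transferred beads are brown (from Box A: 9 brown of 16; then Box B has 13 total).
  0 brown: C(9,0)C(7,2)/C(16,2) = 7/40; then P = C(7,2)/C(13,2) = 7/26
  1 brown: C(9,1)C(7,1)/C(16,2) = 21/40; then P = C(8,2)/C(13,2) = 14/39
  2 brown: C(9,2)C(7,0)/C(16,2) = 3/10; then P = C(9,2)/C(13,2) = 6/13
P(both brown) = 389/1040 ≈ 0.3740.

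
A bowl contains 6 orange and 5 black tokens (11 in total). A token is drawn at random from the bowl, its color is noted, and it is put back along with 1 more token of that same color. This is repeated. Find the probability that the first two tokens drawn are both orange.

7/22

After a orange draw the bowl holds 7 orange out of 12.
P = (6/11)·(7/12) = 7/22 ≈ 0.3182.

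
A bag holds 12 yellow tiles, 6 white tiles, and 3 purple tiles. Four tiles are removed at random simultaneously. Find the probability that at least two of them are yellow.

77/95

Sum the hypergeometric tail for j = 2,…,4 yellow tiles.
Favorable = C(12,2)·C(9,2) + C(12,3)·C(9,1) + C(12,4)·C(9,0) = 4851; total = C(21,4) = 5985.
P = 4851/5985 = 77/95 ≈ 0.8105.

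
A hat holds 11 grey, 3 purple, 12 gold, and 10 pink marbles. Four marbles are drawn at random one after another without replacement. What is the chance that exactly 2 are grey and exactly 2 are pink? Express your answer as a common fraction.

Unordered draws without replacement: count favorable combinations over C(36,4).
Favorable = C(11,2) · C(3,0) · C(12,0) · C(10,2) = 2475; total = C(36,4) = 58905.
P = 2475/58905 = 5/119 ≈ 0.0420.

5/119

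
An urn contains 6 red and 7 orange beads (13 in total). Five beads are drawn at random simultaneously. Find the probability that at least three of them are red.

59/143

Sum the hypergeometric tail for j = 3,…,5 red beads.
Favorable = C(6,3)·C(7,2) + C(6,4)·C(7,1) + C(6,5)·C(7,0) = 531; total = C(13,5) = 1287.
P = 531/1287 = 59/143 ≈ 0.4126.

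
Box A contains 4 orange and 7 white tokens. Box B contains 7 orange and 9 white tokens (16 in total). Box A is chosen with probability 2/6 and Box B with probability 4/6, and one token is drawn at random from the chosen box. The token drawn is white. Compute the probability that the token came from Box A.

P(white | Box A) = 7/11; P(white | Box B) = 9/16.
P(white) = 1/3·7/11 + 2/3·9/16 = 155/264.
By Bayes' rule, P(Box A | white) = 7/33 / 155/264 = 56/155 ≈ 0.3613.

56/155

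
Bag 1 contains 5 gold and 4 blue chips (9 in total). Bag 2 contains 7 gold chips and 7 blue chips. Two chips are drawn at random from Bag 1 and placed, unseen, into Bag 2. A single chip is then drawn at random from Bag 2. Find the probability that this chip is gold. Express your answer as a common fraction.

73/144

Condition on how many of the transferred chips are gold (from Bag 1: 5 gold of 9; then Bag 2 has 16 total).
  0 gold: C(5,0)C(4,2)/C(9,2) = 1/6; then P = 7/16
  1 gold: C(5,1)C(4,1)/C(9,2) = 5/9; then P = 8/16
  2 gold: C(5,2)C(4,0)/C(9,2) = 5/18; then P = 9/16
P(gold from Bag 2) = 73/144 ≈ 0.5069.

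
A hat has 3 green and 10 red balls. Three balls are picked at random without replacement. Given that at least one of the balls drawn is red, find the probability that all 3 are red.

P(all 3 red) = C(10,3)/C(13,3) = 60/143; P(at least one red) = 1 − C(3,3)/C(13,3) = 285/286.
Since 'all 3 red' ⊆ 'at least one red', P(all 3 | at least one) = 60/143 / 285/286 = 8/19 ≈ 0.4211.

8/19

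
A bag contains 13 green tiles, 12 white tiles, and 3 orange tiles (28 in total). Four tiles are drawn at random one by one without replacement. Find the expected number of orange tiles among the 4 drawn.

3/7

By linearity of expectation, E[X] = Σ P(draw i is orange); by symmetry each draw (even without replacement) has P(orange) = 3/28.
E[X] = 4 · 3/28 = 3/7 ≈ 0.4286.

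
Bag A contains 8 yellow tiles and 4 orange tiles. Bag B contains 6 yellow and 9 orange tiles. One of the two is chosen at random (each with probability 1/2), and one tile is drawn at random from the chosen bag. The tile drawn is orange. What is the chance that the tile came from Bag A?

5/14

P(orange | Bag A) = 1/3; P(orange | Bag B) = 3/5.
P(orange) = 1/2·1/3 + 1/2·3/5 = 7/15.
By Bayes' rule, P(Bag A | orange) = 1/6 / 7/15 = 5/14 ≈ 0.3571.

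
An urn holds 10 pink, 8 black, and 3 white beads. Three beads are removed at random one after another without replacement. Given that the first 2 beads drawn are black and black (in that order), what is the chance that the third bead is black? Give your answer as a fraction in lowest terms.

6/19

After removing 2 black, the urn has 6 black out of 19 remaining.
P(third is black | given) = 6/19 ≈ 0.3158.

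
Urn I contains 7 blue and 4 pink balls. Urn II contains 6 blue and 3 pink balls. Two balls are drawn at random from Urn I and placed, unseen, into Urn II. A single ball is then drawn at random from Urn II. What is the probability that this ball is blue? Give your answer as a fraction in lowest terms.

80/121

Condition on how many of the transferred balls are blue (from Urn I: 7 blue of 11; then Urn II has 11 total).
  0 blue: C(7,0)C(4,2)/C(11,2) = 6/55; then P = 6/11
  1 blue: C(7,1)C(4,1)/C(11,2) = 28/55; then P = 7/11
  2 blue: C(7,2)C(4,0)/C(11,2) = 21/55; then P = 8/11
P(blue from Urn II) = 80/121 ≈ 0.6612.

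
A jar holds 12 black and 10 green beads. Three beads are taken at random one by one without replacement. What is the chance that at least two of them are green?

Sum the hypergeometric tail for j = 2,…,3 green beads.
Favorable = C(10,2)·C(12,1) + C(10,3)·C(12,0) = 660; total = C(22,3) = 1540.
P = 660/1540 = 3/7 ≈ 0.4286.

3/7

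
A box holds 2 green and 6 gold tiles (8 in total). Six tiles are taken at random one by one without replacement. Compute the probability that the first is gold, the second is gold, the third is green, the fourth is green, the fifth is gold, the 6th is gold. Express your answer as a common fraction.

1/28

Multiply the conditional probability of each draw in order, without replacement, so each draw removes one from its color and from the total.
P = (6/8) · (5/7) · (2/6) · (1/5) · (4/4) · (3/3) = 1/28 ≈ 0.0357.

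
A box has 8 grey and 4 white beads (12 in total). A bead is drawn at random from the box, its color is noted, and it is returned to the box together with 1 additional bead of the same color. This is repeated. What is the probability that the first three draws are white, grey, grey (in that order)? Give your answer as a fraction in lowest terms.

12/91

Track the composition after each reinforcement of +1.
P = (4/12) · (8/13) · (9/14) = 12/91 ≈ 0.1319.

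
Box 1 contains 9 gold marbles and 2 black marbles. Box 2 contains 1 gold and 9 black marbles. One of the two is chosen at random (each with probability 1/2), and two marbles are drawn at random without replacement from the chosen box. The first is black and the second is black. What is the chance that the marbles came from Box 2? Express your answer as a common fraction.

44/45

P(E | Box 1) = 1/55; P(E | Box 2) = 4/5.
P(E) = 1/2·1/55 + 1/2·4/5 = 9/22.
By Bayes' rule, P(Box 2 | E) = 2/5 / 9/22 = 44/45 ≈ 0.9778.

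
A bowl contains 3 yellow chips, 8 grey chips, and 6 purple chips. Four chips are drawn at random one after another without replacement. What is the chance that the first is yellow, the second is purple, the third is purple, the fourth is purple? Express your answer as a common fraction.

3/476

Multiply the conditional probability of each draw in order, without replacement, so each draw removes one from its color and from the total.
P = (3/17) · (6/16) · (5/15) · (4/14) = 3/476 ≈ 0.0063.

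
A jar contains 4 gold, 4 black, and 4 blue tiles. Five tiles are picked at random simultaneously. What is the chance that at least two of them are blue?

19/33

Sum the hypergeometric tail for j = 2,…,4 blue tiles.
Favorable = C(4,2)·C(8,3) + C(4,3)·C(8,2) + C(4,4)·C(8,1) = 456; total = C(12,5) = 792.
P = 456/792 = 19/33 ≈ 0.5758.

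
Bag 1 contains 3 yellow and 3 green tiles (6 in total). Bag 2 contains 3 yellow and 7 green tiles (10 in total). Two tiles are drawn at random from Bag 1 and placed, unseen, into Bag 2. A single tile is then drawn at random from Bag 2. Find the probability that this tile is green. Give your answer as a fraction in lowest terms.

Condition on how many of the transferred tiles are green (from Bag 1: 3 green of 6; then Bag 2 has 12 total).
  0 green: C(3,0)C(3,2)/C(6,2) = 1/5; then P = 7/12
  1 green: C(3,1)C(3,1)/C(6,2) = 3/5; then P = 8/12
  2 green: C(3,2)C(3,0)/C(6,2) = 1/5; then P = 9/12
P(green from Bag 2) = 2/3 ≈ 0.6667.

2/3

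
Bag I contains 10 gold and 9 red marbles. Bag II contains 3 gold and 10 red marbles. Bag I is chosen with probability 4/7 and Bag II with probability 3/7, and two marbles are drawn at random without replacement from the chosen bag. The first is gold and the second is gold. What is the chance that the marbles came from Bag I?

520/577

P(E | Bag I) = 5/19; P(E | Bag II) = 1/26.
P(E) = 4/7·5/19 + 3/7·1/26 = 577/3458.
By Bayes' rule, P(Bag I | E) = 20/133 / 577/3458 = 520/577 ≈ 0.9012.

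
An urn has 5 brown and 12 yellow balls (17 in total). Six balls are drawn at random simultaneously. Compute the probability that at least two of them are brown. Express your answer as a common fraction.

Sum the hypergeometric tail for j = 2,…,5 brown balls.
Favorable = C(5,2)·C(12,4) + C(5,3)·C(12,3) + C(5,4)·C(12,2) + C(5,5)·C(12,1) = 7492; total = C(17,6) = 12376.
P = 7492/12376 = 1873/3094 ≈ 0.6054.

1873/3094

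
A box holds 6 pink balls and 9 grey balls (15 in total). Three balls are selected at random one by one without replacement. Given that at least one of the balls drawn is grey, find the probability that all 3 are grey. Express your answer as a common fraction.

28/145

P(all 3 grey) = C(9,3)/C(15,3) = 12/65; P(at least one grey) = 1 − C(6,3)/C(15,3) = 87/91.
Since 'all 3 grey' ⊆ 'at least one grey', P(all 3 | at least one) = 12/65 / 87/91 = 28/145 ≈ 0.1931.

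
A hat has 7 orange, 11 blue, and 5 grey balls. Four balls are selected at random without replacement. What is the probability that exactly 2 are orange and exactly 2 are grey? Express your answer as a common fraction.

Unordered draws without replacement: count favorable combinations over C(23,4).
Favorable = C(7,2) · C(11,0) · C(5,2) = 210; total = C(23,4) = 8855.
P = 210/8855 = 6/253 ≈ 0.0237.

6/253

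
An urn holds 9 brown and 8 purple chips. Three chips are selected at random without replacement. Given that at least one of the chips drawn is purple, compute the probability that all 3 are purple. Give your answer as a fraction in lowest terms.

P(all 3 purple) = C(8,3)/C(17,3) = 7/85; P(at least one purple) = 1 − C(9,3)/C(17,3) = 149/170.
Since 'all 3 purple' ⊆ 'at least one purple', P(all 3 | at least one) = 7/85 / 149/170 = 14/149 ≈ 0.0940.

14/149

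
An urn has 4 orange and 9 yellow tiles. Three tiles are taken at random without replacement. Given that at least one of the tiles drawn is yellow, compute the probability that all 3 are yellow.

P(all 3 yellow) = C(9,3)/C(13,3) = 42/143; P(at least one yellow) = 1 − C(4,3)/C(13,3) = 141/143.
Since 'all 3 yellow' ⊆ 'at least one yellow', P(all 3 | at least one) = 42/143 / 141/143 = 14/47 ≈ 0.2979.

14/47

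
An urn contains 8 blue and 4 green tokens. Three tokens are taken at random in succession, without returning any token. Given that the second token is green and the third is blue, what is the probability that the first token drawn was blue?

7/10

P(first=blue and the second token is green and the third is blue) = (8/12)·(4/11)·(7/10) = 28/165.
P(E) = Σ over first color = 28/165 + 4/55 = 8/33.
By Bayes, P(first=blue | E) = 28/165 / 8/33 = 7/10 ≈ 0.7000.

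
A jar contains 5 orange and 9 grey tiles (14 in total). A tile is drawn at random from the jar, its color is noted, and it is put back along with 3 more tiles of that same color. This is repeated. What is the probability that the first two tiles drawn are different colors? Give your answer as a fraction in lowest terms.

Either grey then orange, or orange then grey; after the first draw the total is 17.
P = (9/14)·(5/17) + (5/14)·(9/17) = 45/119 ≈ 0.3782.

45/119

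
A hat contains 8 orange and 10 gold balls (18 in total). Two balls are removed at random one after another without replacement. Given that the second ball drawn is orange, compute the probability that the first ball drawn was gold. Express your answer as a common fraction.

10/17

P(first=gold and the second ball drawn is orange) = (10/18)·(8/17) = 40/153.
P(the second ball drawn is orange) = Σ over first color = 28/153 + 40/153 = 4/9.
By Bayes, P(first=gold | the second ball drawn is orange) = 40/153 / 4/9 = 10/17 ≈ 0.5882.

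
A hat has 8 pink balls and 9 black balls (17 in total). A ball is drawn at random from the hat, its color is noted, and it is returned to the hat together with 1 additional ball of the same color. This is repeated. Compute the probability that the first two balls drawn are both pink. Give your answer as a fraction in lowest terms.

4/17

After a pink draw the hat holds 9 pink out of 18.
P = (8/17)·(9/18) = 4/17 ≈ 0.2353.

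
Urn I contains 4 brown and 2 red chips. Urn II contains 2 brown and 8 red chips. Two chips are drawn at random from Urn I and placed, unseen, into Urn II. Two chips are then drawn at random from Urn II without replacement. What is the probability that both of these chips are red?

167/330

Condition on how many of the transferred chips are red (from Urn I: 2 red of 6; then Urn II has 12 total).
  0 red: C(2,0)C(4,2)/C(6,2) = 2/5; then P = C(8,2)/C(12,2) = 14/33
  1 red: C(2,1)C(4,1)/C(6,2) = 8/15; then P = C(9,2)/C(12,2) = 6/11
  2 red: C(2,2)C(4,0)/C(6,2) = 1/15; then P = C(10,2)/C(12,2) = 15/22
P(both red) = 167/330 ≈ 0.5061.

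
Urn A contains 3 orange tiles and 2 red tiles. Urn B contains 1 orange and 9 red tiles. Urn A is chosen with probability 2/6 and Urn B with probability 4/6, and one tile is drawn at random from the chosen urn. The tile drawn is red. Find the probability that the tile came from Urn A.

2/11

P(red | Urn A) = 2/5; P(red | Urn B) = 9/10.
P(red) = 1/3·2/5 + 2/3·9/10 = 11/15.
By Bayes' rule, P(Urn A | red) = 2/15 / 11/15 = 2/11 ≈ 0.1818.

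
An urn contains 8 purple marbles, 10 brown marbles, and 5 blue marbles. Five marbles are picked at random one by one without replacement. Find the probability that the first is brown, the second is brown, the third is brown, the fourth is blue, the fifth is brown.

Multiply the conditional probability of each draw in order, without replacement, so each draw removes one from its color and from the total.
P = (10/23) · (9/22) · (8/21) · (5/20) · (7/19) = 30/4807 ≈ 0.0062.

30/4807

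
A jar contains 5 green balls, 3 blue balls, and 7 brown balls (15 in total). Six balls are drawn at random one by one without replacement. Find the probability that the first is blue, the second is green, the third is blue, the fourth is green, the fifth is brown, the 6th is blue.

Multiply the conditional probability of each draw in order, without replacement, so each draw removes one from its color and from the total.
P = (3/15) · (5/14) · (2/13) · (4/12) · (7/11) · (1/10) = 1/4290 ≈ 0.0002.

1/4290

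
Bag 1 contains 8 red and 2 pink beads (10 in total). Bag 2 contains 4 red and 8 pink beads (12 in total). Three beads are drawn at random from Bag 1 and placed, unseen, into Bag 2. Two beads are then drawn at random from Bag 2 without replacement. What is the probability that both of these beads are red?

262/1575

Condition on how many of the transferred beads are red (from Bag 1: 8 red of 10; then Bag 2 has 15 total).
  1 red: C(8,1)C(2,2)/C(10,3) = 1/15; then P = C(5,2)/C(15,2) = 2/21
  2 red: C(8,2)C(2,1)/C(10,3) = 7/15; then P = C(6,2)/C(15,2) = 1/7
  3 red: C(8,3)C(2,0)/C(10,3) = 7/15; then P = C(7,2)/C(15,2) = 1/5
P(both red) = 262/1575 ≈ 0.1663.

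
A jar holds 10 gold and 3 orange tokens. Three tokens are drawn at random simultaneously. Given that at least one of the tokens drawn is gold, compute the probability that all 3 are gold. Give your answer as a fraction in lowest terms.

8/19

P(all 3 gold) = C(10,3)/C(13,3) = 60/143; P(at least one gold) = 1 − C(3,3)/C(13,3) = 285/286.
Since 'all 3 gold' ⊆ 'at least one gold', P(all 3 | at least one) = 60/143 / 285/286 = 8/19 ≈ 0.4211.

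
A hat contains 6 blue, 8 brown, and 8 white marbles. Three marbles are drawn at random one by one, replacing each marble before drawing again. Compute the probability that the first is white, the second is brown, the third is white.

64/1331

Multiply the conditional probability of each draw in order, with replacement (the composition resets each draw).
P = (8/22) · (8/22) · (8/22) = 64/1331 ≈ 0.0481.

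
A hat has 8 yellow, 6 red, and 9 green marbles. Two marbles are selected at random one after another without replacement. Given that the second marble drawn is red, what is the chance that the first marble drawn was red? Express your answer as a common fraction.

P(first=red and the second marble drawn is red) = (6/23)·(5/22) = 15/253.
P(the second marble drawn is red) = Σ over first color = 24/253 + 15/253 + 27/253 = 6/23.
By Bayes, P(first=red | the second marble drawn is red) = 15/253 / 6/23 = 5/22 ≈ 0.2273.

5/22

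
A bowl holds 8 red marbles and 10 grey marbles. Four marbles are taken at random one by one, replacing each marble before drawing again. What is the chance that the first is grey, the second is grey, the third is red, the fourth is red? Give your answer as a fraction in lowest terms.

Multiply the conditional probability of each draw in order, with replacement (the composition resets each draw).
P = (10/18) · (10/18) · (8/18) · (8/18) = 400/6561 ≈ 0.0610.

400/6561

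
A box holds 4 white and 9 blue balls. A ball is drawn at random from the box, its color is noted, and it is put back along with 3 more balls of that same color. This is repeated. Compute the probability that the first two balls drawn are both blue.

After a blue draw the box holds 12 blue out of 16.
P = (9/13)·(12/16) = 27/52 ≈ 0.5192.

27/52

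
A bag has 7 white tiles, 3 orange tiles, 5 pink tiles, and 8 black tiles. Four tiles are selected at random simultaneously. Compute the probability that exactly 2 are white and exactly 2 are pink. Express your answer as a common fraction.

Unordered draws without replacement: count favorable combinations over C(23,4).
Favorable = C(7,2) · C(3,0) · C(5,2) · C(8,0) = 210; total = C(23,4) = 8855.
P = 210/8855 = 6/253 ≈ 0.0237.

6/253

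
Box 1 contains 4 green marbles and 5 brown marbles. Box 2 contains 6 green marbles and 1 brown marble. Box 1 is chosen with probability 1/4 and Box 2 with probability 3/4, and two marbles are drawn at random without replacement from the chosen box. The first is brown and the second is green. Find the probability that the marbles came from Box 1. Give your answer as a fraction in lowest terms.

35/89

P(E | Box 1) = 5/18; P(E | Box 2) = 1/7.
P(E) = 1/4·5/18 + 3/4·1/7 = 89/504.
By Bayes' rule, P(Box 1 | E) = 5/72 / 89/504 = 35/89 ≈ 0.3933.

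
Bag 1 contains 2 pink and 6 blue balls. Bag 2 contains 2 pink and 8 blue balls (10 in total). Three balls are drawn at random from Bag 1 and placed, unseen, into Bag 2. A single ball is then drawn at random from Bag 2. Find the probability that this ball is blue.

41/52

Condition on how many of the transferred balls are blue (from Bag 1: 6 blue of 8; then Bag 2 has 13 total).
  1 blue: C(6,1)C(2,2)/C(8,3) = 3/28; then P = 9/13
  2 blue: C(6,2)C(2,1)/C(8,3) = 15/28; then P = 10/13
  3 blue: C(6,3)C(2,0)/C(8,3) = 5/14; then P = 11/13
P(blue from Bag 2) = 41/52 ≈ 0.7885.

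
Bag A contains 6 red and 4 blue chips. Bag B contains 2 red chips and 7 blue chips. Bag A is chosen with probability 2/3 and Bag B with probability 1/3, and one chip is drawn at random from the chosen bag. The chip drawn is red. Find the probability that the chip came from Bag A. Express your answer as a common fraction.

27/32

P(red | Bag A) = 3/5; P(red | Bag B) = 2/9.
P(red) = 2/3·3/5 + 1/3·2/9 = 64/135.
By Bayes' rule, P(Bag A | red) = 2/5 / 64/135 = 27/32 ≈ 0.8438.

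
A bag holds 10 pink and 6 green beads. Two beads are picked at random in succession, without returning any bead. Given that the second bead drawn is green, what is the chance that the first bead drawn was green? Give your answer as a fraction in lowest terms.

P(first=green and the second bead drawn is green) = (6/16)·(5/15) = 1/8.
P(the second bead drawn is green) = Σ over first color = 1/4 + 1/8 = 3/8.
By Bayes, P(first=green | the second bead drawn is green) = 1/8 / 3/8 = 1/3 ≈ 0.3333.

1/3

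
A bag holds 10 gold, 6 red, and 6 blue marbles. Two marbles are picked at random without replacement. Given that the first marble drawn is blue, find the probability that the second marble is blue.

5/21

After removing 1 blue, the bag has 5 blue out of 21 remaining.
P(second is blue | given) = 5/21 ≈ 0.2381.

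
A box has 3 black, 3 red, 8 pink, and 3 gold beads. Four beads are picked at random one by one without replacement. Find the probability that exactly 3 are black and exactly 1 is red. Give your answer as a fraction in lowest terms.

Unordered draws without replacement: count favorable combinations over C(17,4).
Favorable = C(3,3) · C(3,1) · C(8,0) · C(3,0) = 3; total = C(17,4) = 2380.
P = 3/2380 = 3/2380 ≈ 0.0013.

3/2380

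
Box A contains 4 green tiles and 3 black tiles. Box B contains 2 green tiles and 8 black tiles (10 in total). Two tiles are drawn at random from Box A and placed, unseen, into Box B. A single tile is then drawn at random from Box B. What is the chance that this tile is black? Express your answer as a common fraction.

Condition on how many of the transferred tiles are black (from Box A: 3 black of 7; then Box B has 12 total).
  0 black: C(3,0)C(4,2)/C(7,2) = 2/7; then P = 8/12
  1 black: C(3,1)C(4,1)/C(7,2) = 4/7; then P = 9/12
  2 black: C(3,2)C(4,0)/C(7,2) = 1/7; then P = 10/12
P(black from Box B) = 31/42 ≈ 0.7381.

31/42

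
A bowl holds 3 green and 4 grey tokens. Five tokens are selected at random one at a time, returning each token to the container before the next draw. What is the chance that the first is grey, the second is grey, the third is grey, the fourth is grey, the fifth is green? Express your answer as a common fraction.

Multiply the conditional probability of each draw in order, with replacement (the composition resets each draw).
P = (4/7) · (4/7) · (4/7) · (4/7) · (3/7) = 768/16807 ≈ 0.0457.

768/16807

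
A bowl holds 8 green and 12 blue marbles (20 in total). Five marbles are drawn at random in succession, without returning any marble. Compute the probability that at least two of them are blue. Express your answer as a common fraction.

913/969

Sum the hypergeometric tail for j = 2,…,5 blue marbles.
Favorable = C(12,2)·C(8,3) + C(12,3)·C(8,2) + C(12,4)·C(8,1) + C(12,5)·C(8,0) = 14608; total = C(20,5) = 15504.
P = 14608/15504 = 913/969 ≈ 0.9422.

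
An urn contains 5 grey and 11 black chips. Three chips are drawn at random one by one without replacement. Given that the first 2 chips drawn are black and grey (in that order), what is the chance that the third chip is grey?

After removing 1 grey, 1 black, the urn has 4 grey out of 14 remaining.
P(third is grey | given) = 4/14 = 2/7 ≈ 0.2857.

2/7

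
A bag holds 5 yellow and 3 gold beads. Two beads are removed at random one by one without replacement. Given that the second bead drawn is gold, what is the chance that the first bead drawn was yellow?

P(first=yellow and the second bead drawn is gold) = (5/8)·(3/7) = 15/56.
P(the second bead drawn is gold) = Σ over first color = 15/56 + 3/28 = 3/8.
By Bayes, P(first=yellow | the second bead drawn is gold) = 15/56 / 3/8 = 5/7 ≈ 0.7143.

5/7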